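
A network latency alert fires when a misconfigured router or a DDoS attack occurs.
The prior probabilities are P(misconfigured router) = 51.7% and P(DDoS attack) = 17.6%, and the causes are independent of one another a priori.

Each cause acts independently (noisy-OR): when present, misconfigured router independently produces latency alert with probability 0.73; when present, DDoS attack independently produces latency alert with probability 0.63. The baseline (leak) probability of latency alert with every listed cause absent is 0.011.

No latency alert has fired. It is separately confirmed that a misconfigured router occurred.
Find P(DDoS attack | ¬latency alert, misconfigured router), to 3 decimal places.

Under noisy-OR, P(latency alert | causes) = 1 − (1−0.011)·∏(1−qᵢ) over the active causes.
Enumerate both values of DDoS attack and weight by the priors:
  P(¬latency alert | misconfigured router) = 0.26703×0.824 + 0.098801×0.176
        = 0.220033 + 0.017389 = 0.237422
The terms with DDoS attack present sum to 0.017389, so
  P(DDoS attack | ¬latency alert, misconfigured router) = 0.017389 / 0.237422 ≈ 0.073

P(DDoS attack | ¬latency alert, misconfigured router) ≈ 0.073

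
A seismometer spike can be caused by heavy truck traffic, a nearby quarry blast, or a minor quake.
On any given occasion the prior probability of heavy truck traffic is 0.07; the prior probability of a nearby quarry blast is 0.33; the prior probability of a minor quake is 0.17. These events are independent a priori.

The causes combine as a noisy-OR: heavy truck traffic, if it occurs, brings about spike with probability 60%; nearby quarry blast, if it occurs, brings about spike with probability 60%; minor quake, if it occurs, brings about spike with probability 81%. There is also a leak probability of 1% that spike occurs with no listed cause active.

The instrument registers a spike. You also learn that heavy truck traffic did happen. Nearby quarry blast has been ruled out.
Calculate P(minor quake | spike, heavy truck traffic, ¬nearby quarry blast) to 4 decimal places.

P(minor quake | spike, heavy truck traffic, ¬nearby quarry blast) ≈ 0.2387

Under noisy-OR, P(spike | causes) = 1 − (1−0.01)·∏(1−qᵢ) over the active causes.
By total probability over both values of minor quake:
  P(spike | heavy truck traffic, ¬nearby quarry blast) = 0.604×0.83 + 0.92476×0.17
        = 0.501320 + 0.157209 = 0.658529
Keeping only the minor quake-present terms gives 0.157209, so
  P(minor quake | spike, heavy truck traffic, ¬nearby quarry blast) = 0.157209 / 0.658529 ≈ 0.2387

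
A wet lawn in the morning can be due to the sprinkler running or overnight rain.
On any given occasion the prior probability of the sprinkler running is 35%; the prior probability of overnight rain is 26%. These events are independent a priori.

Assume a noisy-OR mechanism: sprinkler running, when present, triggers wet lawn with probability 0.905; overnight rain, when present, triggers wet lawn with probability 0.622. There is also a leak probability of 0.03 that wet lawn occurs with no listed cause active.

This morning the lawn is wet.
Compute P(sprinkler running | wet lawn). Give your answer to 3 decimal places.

P(sprinkler running | wet lawn) ≈ 0.727

Under noisy-OR, P(wet lawn | causes) = 1 − (1−0.03)·∏(1−qᵢ) over the active causes.
Weight on sprinkler running=true, given the evidence: 0.235133 + 0.087830 = 0.322963
Normalizer over all consistent configurations: 0.03*0.65*0.74 + 0.63334*0.65*0.26 + 0.90785*0.35*0.74 + 0.965167*0.35*0.26 = 0.444427
P(sprinkler running | wet lawn) = 0.322963/0.444427 ≈ 0.727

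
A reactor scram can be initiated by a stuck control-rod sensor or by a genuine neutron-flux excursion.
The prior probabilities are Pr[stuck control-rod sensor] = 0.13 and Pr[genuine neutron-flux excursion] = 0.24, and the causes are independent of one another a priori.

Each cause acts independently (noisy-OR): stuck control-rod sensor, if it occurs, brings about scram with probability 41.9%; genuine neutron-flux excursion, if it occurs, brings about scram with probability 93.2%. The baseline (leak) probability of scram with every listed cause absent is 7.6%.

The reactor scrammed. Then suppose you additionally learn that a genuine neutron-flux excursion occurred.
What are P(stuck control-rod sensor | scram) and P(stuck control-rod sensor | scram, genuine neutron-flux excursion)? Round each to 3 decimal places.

Under noisy-OR, P(scram | causes) = 1 − (1−0.076)·∏(1−qᵢ) over the active causes.
Enumerate the 4 (stuck control-rod sensor, genuine neutron-flux excursion) configurations and weight by the priors:
  P(scram) = 0.076*0.87*0.76 + 0.937168*0.87*0.24 + 0.463156*0.13*0.76 + 0.963495*0.13*0.24
        = 0.050251 + 0.195681 + 0.045760 + 0.030061 = 0.321753
Keeping only the stuck control-rod sensor-present terms gives 0.075821, so
  P(stuck control-rod sensor | scram) = 0.075821 / 0.321753 ≈ 0.236

Now also conditioning on genuine neutron-flux excursion=true:
Weight on stuck control-rod sensor=true, given the evidence: 0.963495·0.13 = 0.125254
Denominator P(scram | genuine neutron-flux excursion): 0.937168·0.87 + 0.963495·0.13 = 0.940590
P(stuck control-rod sensor | scram, genuine neutron-flux excursion) = 0.125254/0.940590 ≈ 0.133

P(stuck control-rod sensor | scram) ≈ 0.236; P(stuck control-rod sensor | scram, genuine neutron-flux excursion) ≈ 0.133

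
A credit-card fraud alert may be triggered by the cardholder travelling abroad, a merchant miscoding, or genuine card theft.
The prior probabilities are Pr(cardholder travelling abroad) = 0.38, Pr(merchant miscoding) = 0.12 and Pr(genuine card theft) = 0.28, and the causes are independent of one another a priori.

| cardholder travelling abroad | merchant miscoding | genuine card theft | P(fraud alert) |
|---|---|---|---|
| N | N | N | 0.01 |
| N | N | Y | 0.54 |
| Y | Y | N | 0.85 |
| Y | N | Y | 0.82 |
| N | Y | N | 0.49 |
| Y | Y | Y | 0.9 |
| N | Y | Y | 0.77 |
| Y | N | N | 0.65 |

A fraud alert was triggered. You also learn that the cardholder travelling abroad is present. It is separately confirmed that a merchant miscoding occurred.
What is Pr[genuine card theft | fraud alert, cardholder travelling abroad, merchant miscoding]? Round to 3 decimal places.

P(fraud alert | cardholder travelling abroad, merchant miscoding) = 0.85·0.72 + 0.9·0.28 = 0.612000 + 0.252000 = 0.864000
Restricting to configurations with genuine card theft present: 0.9·0.28 = 0.252000.
P(genuine card theft | fraud alert, cardholder travelling abroad, merchant miscoding) = 0.252000 / 0.864000 ≈ 0.292

Pr[genuine card theft | fraud alert, cardholder travelling abroad, merchant miscoding] ≈ 0.292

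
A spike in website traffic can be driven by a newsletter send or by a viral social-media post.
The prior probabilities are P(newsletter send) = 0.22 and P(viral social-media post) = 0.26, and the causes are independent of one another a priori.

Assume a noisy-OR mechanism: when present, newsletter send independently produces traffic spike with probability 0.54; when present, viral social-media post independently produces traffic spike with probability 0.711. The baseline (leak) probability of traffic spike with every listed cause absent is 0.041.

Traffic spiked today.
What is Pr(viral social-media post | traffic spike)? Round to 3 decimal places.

Pr(viral social-media post | traffic spike) ≈ 0.632

Under noisy-OR, P(traffic spike | causes) = 1 − (1−0.041)·∏(1−qᵢ) over the active causes.
Sum P(traffic spike|·) weighted by the priors over the 4 (newsletter send, viral social-media post) configurations:
  P(traffic spike) = 0.041*0.78*0.74 + 0.722849*0.78*0.26 + 0.55886*0.22*0.74 + 0.872511*0.22*0.26
        = 0.023665 + 0.146594 + 0.090982 + 0.049908 = 0.311149
Configurations with viral social-media post contribute 0.196502, so
  P(viral social-media post | traffic spike) = 0.196502 / 0.311149 ≈ 0.632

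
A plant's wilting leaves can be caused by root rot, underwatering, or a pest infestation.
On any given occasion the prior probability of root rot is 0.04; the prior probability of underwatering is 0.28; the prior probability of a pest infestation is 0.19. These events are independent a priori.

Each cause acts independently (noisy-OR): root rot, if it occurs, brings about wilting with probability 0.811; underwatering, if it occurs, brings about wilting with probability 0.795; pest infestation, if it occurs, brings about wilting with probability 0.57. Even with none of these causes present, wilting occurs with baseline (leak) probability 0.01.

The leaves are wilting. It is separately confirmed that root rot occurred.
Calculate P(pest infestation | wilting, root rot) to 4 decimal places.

P(pest infestation | wilting, root rot) ≈ 0.2047

Under noisy-OR, P(wilting | causes) = 1 − (1−0.01)·∏(1−qᵢ) over the active causes.
P(wilting | root rot) = 0.81289*0.72*0.81 + 0.919543*0.72*0.19 + 0.961642*0.28*0.81 + 0.983506*0.28*0.19 = 0.474077 + 0.125793 + 0.218100 + 0.052323 = 0.870293
The pest infestation-present share is 0.125793 + 0.052323 = 0.178116.
Hence the posterior is 0.178116/0.870293 ≈ 0.2047.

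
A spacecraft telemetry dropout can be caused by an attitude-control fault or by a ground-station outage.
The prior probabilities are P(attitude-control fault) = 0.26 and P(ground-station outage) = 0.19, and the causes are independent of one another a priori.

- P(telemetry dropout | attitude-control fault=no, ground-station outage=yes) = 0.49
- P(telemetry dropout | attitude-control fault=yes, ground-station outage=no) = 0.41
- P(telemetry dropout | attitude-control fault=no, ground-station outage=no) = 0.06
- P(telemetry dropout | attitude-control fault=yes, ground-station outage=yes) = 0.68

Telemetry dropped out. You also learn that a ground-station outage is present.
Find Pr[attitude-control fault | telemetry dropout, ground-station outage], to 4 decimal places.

P(telemetry dropout | ground-station outage) = 0.49×0.74 + 0.68×0.26 = 0.362600 + 0.176800 = 0.539400
Restricting to configurations with attitude-control fault present: 0.68×0.26 = 0.176800.
Hence the posterior is 0.176800/0.539400 ≈ 0.3278.

Pr[attitude-control fault | telemetry dropout, ground-station outage] ≈ 0.3278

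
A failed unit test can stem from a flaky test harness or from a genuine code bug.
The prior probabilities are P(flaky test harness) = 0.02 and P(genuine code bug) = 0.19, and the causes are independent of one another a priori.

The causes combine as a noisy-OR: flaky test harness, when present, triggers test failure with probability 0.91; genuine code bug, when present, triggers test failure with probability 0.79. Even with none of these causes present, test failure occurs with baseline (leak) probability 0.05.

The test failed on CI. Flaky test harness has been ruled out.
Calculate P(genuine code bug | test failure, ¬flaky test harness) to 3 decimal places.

P(genuine code bug | test failure, ¬flaky test harness) ≈ 0.790

Under noisy-OR, P(test failure | causes) = 1 − (1−0.05)·∏(1−qᵢ) over the active causes.
Numerator (weight on configurations with genuine code bug): 0.8005×0.19 = 0.152095
Denominator P(test failure | ¬flaky test harness): 0.05×0.81 + 0.8005×0.19 = 0.192595
P(genuine code bug | test failure, ¬flaky test harness) = 0.152095/0.192595 ≈ 0.790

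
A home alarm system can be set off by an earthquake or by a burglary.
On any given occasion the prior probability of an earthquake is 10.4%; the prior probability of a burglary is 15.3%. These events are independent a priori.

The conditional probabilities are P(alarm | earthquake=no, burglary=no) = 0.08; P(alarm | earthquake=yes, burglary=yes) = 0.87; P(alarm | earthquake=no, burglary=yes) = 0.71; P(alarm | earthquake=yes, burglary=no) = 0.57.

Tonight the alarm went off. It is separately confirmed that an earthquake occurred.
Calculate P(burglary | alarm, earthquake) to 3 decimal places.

For the numerator, keep only burglary=true terms: 0.87*0.153 = 0.133110
The normalizing constant is 0.57*0.847 + 0.87*0.153 = 0.615900
Posterior = 0.133110 / 0.615900 ≈ 0.216

P(burglary | alarm, earthquake) ≈ 0.216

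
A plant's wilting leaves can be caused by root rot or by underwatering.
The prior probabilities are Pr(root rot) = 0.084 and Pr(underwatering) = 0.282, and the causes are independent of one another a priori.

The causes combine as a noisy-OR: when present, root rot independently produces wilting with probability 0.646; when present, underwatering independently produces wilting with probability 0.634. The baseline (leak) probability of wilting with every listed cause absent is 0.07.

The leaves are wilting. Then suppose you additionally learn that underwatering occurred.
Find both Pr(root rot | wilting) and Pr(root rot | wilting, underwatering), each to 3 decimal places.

Under noisy-OR, P(wilting | causes) = 1 − (1−0.07)·∏(1−qᵢ) over the active causes.
By total probability over the 4 (root rot, underwatering) configurations:
  P(wilting) = 0.07·0.916·0.718 + 0.65962·0.916·0.282 + 0.67078·0.084·0.718 + 0.879505·0.084·0.282
        = 0.046038 + 0.170388 + 0.040456 + 0.020834 = 0.277716
The terms with root rot present sum to 0.061290, so
  P(root rot | wilting) = 0.061290 / 0.277716 ≈ 0.221

Now condition on the additional information:
Enumerate both values of root rot and weight by the priors:
  P(wilting | underwatering) = 0.65962×0.916 + 0.879505×0.084
        = 0.604212 + 0.073878 = 0.678090
Keeping only the root rot-present terms gives 0.073878, so
  P(root rot | wilting, underwatering) = 0.073878 / 0.678090 ≈ 0.109
This is intercausal reasoning (explaining away): once underwatering accounts for the wilting, root rot becomes less likely.

Pr(root rot | wilting) ≈ 0.221; Pr(root rot | wilting, underwatering) ≈ 0.109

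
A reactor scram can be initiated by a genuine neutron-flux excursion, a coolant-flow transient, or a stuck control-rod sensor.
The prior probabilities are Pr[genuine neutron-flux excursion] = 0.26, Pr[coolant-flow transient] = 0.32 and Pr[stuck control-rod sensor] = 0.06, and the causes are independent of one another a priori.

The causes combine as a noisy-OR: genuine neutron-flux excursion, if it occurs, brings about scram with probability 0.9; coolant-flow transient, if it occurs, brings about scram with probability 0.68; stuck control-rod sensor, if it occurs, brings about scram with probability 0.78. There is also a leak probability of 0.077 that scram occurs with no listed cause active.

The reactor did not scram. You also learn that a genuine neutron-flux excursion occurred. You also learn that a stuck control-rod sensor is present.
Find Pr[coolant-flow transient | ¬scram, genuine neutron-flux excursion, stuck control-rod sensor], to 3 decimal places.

Under noisy-OR, P(scram | causes) = 1 − (1−0.077)·∏(1−qᵢ) over the active causes.
P(¬scram | genuine neutron-flux excursion, stuck control-rod sensor) = 0.020306×0.68 + 0.006498×0.32 = 0.013808 + 0.002079 = 0.015887
Of this, 0.002079 comes from 0.006498×0.32 (the coolant-flow transient=true cases).
So P(coolant-flow transient | ¬scram, genuine neutron-flux excursion, stuck control-rod sensor) = 0.002079/0.015887 ≈ 0.131.

Pr[coolant-flow transient | ¬scram, genuine neutron-flux excursion, stuck control-rod sensor] ≈ 0.131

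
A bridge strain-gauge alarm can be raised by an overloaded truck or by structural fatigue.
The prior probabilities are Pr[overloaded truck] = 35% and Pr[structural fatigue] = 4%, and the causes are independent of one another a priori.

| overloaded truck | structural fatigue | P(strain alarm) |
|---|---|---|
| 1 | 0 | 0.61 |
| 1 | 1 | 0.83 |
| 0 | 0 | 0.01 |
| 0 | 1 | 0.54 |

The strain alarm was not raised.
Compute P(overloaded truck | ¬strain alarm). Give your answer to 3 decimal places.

P(overloaded truck | ¬strain alarm) ≈ 0.175

P(¬strain alarm) = 0.99*0.65*0.96 + 0.46*0.65*0.04 + 0.39*0.35*0.96 + 0.17*0.35*0.04 = 0.617760 + 0.011960 + 0.131040 + 0.002380 = 0.763140
Restricting to configurations with overloaded truck present: 0.131040 + 0.002380 = 0.133420.
So P(overloaded truck | ¬strain alarm) = 0.133420/0.763140 ≈ 0.175.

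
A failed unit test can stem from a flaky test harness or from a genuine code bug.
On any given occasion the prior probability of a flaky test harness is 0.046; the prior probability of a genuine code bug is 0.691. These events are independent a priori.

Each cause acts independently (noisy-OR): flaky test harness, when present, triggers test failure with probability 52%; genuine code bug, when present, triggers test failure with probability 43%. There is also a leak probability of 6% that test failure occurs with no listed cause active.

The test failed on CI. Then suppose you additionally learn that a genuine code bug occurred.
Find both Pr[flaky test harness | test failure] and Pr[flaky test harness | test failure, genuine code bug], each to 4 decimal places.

Under noisy-OR, P(test failure | causes) = 1 − (1−0.06)·∏(1−qᵢ) over the active causes.
Enumerate the 4 (flaky test harness, genuine code bug) configurations and weight by the priors:
  P(test failure) = 0.06·0.954·0.309 + 0.4642·0.954·0.691 + 0.5488·0.046·0.309 + 0.742816·0.046·0.691
        = 0.017687 + 0.306007 + 0.007801 + 0.023611 = 0.355106
Keeping only the flaky test harness-present terms gives 0.031412, so
  P(flaky test harness | test failure) = 0.031412 / 0.355106 ≈ 0.0885

Now condition on the additional information:
Numerator (weight on configurations with flaky test harness): 0.742816·0.046 = 0.034170
The normalizing constant is 0.4642·0.954 + 0.742816·0.046 = 0.477017
P(flaky test harness | test failure, genuine code bug) = 0.034170/0.477017 ≈ 0.0716
Conditioning on genuine code bug lowers the posterior on flaky test harness: the classic explaining-away effect in a common-effect structure.

Pr[flaky test harness | test failure] ≈ 0.0885; Pr[flaky test harness | test failure, genuine code bug] ≈ 0.0716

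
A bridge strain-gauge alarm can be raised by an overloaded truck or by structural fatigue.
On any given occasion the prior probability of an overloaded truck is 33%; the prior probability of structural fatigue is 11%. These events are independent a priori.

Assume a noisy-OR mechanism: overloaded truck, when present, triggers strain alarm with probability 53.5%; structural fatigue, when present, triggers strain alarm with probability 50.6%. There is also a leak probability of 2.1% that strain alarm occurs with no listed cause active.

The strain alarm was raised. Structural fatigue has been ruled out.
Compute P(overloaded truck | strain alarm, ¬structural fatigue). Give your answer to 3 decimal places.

P(overloaded truck | strain alarm, ¬structural fatigue) ≈ 0.927

Under noisy-OR, P(strain alarm | causes) = 1 − (1−0.021)·∏(1−qᵢ) over the active causes.
Enumerate both values of overloaded truck and weight by the priors:
  P(strain alarm | ¬structural fatigue) = 0.021×0.67 + 0.544765×0.33
        = 0.014070 + 0.179772 = 0.193842
The terms with overloaded truck present sum to 0.179772, so
  P(overloaded truck | strain alarm, ¬structural fatigue) = 0.179772 / 0.193842 ≈ 0.927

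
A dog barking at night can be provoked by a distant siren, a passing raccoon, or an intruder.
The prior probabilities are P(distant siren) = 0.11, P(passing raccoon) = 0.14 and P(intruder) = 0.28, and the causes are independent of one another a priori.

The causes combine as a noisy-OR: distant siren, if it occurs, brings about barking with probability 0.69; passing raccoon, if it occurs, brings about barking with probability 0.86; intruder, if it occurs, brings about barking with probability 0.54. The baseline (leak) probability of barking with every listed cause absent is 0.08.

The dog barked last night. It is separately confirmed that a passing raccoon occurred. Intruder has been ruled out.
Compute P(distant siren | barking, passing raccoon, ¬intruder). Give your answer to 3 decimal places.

Under noisy-OR, P(barking | causes) = 1 − (1−0.08)·∏(1−qᵢ) over the active causes.
P(barking | passing raccoon, ¬intruder) = 0.8712×0.89 + 0.960072×0.11 = 0.775368 + 0.105608 = 0.880976
Restricting to configurations with distant siren present: 0.960072×0.11 = 0.105608.
P(distant siren | barking, passing raccoon, ¬intruder) = 0.105608 / 0.880976 ≈ 0.120

P(distant siren | barking, passing raccoon, ¬intruder) ≈ 0.120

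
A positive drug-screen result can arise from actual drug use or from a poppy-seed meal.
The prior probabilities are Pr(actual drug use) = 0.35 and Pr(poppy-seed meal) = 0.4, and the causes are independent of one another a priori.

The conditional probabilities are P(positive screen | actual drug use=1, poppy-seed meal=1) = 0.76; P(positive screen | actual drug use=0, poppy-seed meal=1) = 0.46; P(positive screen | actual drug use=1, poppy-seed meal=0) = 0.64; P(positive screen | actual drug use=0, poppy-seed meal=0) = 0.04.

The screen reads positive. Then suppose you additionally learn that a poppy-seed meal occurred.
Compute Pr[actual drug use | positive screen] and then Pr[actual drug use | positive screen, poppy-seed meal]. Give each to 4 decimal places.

Pr[actual drug use | positive screen] ≈ 0.6404; Pr[actual drug use | positive screen, poppy-seed meal] ≈ 0.4708

P(positive screen) = 0.04×0.65×0.6 + 0.46×0.65×0.4 + 0.64×0.35×0.6 + 0.76×0.35×0.4 = 0.015600 + 0.119600 + 0.134400 + 0.106400 = 0.376000
The actual drug use-present share is 0.134400 + 0.106400 = 0.240800.
So P(actual drug use | positive screen) = 0.240800/0.376000 ≈ 0.6404.

Now condition on the additional information:
Numerator (weight on configurations with actual drug use): 0.76*0.35 = 0.266000
The normalizing constant is 0.46*0.65 + 0.76*0.35 = 0.565000
P(actual drug use | positive screen, poppy-seed meal) = 0.266000/0.565000 ≈ 0.4708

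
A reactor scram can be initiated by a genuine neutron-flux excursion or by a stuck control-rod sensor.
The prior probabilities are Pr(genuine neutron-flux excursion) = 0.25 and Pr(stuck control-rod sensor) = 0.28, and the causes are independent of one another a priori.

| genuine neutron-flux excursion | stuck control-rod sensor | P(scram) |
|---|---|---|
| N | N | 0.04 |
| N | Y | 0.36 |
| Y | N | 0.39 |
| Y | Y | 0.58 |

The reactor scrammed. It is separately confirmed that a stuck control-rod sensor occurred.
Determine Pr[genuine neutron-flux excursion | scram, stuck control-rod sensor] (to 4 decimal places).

For the numerator, keep only genuine neutron-flux excursion=true terms: 0.58·0.25 = 0.145000
Denominator P(scram | stuck control-rod sensor): 0.36·0.75 + 0.58·0.25 = 0.415000
P(genuine neutron-flux excursion | scram, stuck control-rod sensor) = 0.145000/0.415000 ≈ 0.3494

Pr[genuine neutron-flux excursion | scram, stuck control-rod sensor] ≈ 0.3494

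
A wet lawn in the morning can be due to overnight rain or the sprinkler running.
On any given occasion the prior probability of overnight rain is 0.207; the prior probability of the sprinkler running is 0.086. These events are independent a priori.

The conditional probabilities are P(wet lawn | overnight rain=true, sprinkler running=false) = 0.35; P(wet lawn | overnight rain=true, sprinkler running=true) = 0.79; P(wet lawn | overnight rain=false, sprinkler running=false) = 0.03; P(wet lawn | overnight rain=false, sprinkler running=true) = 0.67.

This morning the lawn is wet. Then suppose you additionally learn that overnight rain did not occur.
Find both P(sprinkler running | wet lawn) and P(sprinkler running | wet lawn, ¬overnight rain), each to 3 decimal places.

P(sprinkler running | wet lawn) ≈ 0.405; P(sprinkler running | wet lawn, ¬overnight rain) ≈ 0.678

P(wet lawn) = 0.03*0.793*0.914 + 0.67*0.793*0.086 + 0.35*0.207*0.914 + 0.79*0.207*0.086 = 0.021744 + 0.045693 + 0.066219 + 0.014064 = 0.147720
Of this, 0.059757 comes from 0.045693 + 0.014064 (the sprinkler running=true cases).
So P(sprinkler running | wet lawn) = 0.059757/0.147720 ≈ 0.405.

Now also conditioning on overnight rain≠true:
Sum P(wet lawn|·) weighted by the priors over both values of sprinkler running:
  P(wet lawn | ¬overnight rain) = 0.03·0.914 + 0.67·0.086
        = 0.027420 + 0.057620 = 0.085040
Configurations with sprinkler running contribute 0.057620, so
  P(sprinkler running | wet lawn, ¬overnight rain) = 0.057620 / 0.085040 ≈ 0.678
With overnight rain excluded, sprinkler running must carry more of the explanatory weight for the wet lawn.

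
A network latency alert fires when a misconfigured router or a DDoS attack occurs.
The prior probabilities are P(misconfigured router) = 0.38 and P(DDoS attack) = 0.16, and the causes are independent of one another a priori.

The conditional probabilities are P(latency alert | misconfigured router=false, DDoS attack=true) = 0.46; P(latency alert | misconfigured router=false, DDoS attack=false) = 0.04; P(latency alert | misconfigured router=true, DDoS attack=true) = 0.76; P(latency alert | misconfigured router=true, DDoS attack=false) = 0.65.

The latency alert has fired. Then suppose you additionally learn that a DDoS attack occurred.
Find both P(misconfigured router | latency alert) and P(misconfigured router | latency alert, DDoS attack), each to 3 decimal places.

Weight on misconfigured router=true, given the evidence: 0.207480 + 0.046208 = 0.253688
Normalizer over all consistent configurations: 0.04·0.62·0.84 + 0.46·0.62·0.16 + 0.65·0.38·0.84 + 0.76·0.38·0.16 = 0.320152
P(misconfigured router | latency alert) = 0.253688/0.320152 ≈ 0.792

Now also conditioning on DDoS attack=true:
Sum P(latency alert|·) weighted by the priors over both values of misconfigured router:
  P(latency alert | DDoS attack) = 0.46×0.62 + 0.76×0.38
        = 0.285200 + 0.288800 = 0.574000
The terms with misconfigured router present sum to 0.288800, so
  P(misconfigured router | latency alert, DDoS attack) = 0.288800 / 0.574000 ≈ 0.503

P(misconfigured router | latency alert) ≈ 0.792; P(misconfigured router | latency alert, DDoS attack) ≈ 0.503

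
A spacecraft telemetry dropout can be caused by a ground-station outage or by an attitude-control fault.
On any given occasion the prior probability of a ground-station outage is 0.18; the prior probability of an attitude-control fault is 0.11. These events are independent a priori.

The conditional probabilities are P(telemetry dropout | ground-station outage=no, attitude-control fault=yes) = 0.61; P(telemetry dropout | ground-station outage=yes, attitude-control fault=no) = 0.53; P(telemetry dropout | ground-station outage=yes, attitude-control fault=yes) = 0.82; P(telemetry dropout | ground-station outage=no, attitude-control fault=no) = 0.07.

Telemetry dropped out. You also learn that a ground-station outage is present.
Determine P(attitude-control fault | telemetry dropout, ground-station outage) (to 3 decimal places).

P(attitude-control fault | telemetry dropout, ground-station outage) ≈ 0.161

Numerator (weight on configurations with attitude-control fault): 0.82·0.11 = 0.090200
Normalizer over all consistent configurations: 0.53·0.89 + 0.82·0.11 = 0.561900
Posterior = 0.090200 / 0.561900 ≈ 0.161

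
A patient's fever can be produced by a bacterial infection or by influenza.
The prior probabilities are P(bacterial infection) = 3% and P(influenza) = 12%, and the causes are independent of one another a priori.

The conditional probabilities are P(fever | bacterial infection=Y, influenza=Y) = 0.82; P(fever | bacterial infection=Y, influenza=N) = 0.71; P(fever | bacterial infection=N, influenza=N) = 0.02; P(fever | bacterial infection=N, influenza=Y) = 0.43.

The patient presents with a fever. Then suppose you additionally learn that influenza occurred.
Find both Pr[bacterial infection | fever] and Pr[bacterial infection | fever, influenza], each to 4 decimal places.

For the numerator, keep only bacterial infection=true terms: 0.018744 + 0.002952 = 0.021696
The normalizing constant is 0.02·0.97·0.88 + 0.43·0.97·0.12 + 0.71·0.03·0.88 + 0.82·0.03·0.12 = 0.088820
P(bacterial infection | fever) = 0.021696/0.088820 ≈ 0.2443

Now condition on the additional information:
Numerator (weight on configurations with bacterial infection): 0.82*0.03 = 0.024600
Denominator P(fever | influenza): 0.43*0.97 + 0.82*0.03 = 0.441700
Posterior = 0.024600 / 0.441700 ≈ 0.0557
— influenza explains away the evidence for bacterial infection.

Pr[bacterial infection | fever] ≈ 0.2443; Pr[bacterial infection | fever, influenza] ≈ 0.0557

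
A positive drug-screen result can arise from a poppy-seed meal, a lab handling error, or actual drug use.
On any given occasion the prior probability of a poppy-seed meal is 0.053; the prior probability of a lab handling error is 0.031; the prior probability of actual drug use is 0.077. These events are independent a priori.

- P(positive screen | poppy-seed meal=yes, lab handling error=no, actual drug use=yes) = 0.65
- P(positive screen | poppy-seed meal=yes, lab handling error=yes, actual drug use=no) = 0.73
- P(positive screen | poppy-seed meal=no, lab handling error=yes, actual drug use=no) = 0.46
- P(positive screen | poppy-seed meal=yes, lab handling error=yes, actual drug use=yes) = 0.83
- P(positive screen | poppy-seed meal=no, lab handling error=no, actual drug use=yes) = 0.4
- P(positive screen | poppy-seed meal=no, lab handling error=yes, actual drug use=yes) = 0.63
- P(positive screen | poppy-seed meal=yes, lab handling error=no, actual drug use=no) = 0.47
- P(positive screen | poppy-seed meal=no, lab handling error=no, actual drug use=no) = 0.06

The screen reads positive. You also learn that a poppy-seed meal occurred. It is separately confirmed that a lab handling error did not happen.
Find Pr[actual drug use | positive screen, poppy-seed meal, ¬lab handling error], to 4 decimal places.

Pr[actual drug use | positive screen, poppy-seed meal, ¬lab handling error] ≈ 0.1034

Sum P(positive screen|·) weighted by the priors over both values of actual drug use:
  P(positive screen | poppy-seed meal, ¬lab handling error) = 0.47·0.923 + 0.65·0.077
        = 0.433810 + 0.050050 = 0.483860
Keeping only the actual drug use-present terms gives 0.050050, so
  P(actual drug use | positive screen, poppy-seed meal, ¬lab handling error) = 0.050050 / 0.483860 ≈ 0.1034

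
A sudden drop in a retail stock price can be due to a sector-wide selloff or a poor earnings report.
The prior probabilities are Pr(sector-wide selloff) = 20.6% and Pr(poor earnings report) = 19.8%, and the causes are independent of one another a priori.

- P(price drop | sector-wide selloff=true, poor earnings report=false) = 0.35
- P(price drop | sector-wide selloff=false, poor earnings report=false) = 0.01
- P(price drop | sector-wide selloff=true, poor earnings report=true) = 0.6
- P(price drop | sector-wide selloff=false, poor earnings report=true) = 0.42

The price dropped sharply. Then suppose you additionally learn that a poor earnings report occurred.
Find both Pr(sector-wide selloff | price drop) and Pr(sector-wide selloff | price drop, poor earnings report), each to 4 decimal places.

Pr(sector-wide selloff | price drop) ≈ 0.5320; Pr(sector-wide selloff | price drop, poor earnings report) ≈ 0.2704

Weight on sector-wide selloff=true, given the evidence: 0.057824 + 0.024473 = 0.082297
Denominator P(price drop): 0.01*0.794*0.802 + 0.42*0.794*0.198 + 0.35*0.206*0.802 + 0.6*0.206*0.198 = 0.154694
P(sector-wide selloff | price drop) = 0.082297/0.154694 ≈ 0.5320

Now also conditioning on poor earnings report=true:
P(price drop | poor earnings report) = 0.42×0.794 + 0.6×0.206 = 0.333480 + 0.123600 = 0.457080
The sector-wide selloff-present share is 0.6×0.206 = 0.123600.
Hence the posterior is 0.123600/0.457080 ≈ 0.2704.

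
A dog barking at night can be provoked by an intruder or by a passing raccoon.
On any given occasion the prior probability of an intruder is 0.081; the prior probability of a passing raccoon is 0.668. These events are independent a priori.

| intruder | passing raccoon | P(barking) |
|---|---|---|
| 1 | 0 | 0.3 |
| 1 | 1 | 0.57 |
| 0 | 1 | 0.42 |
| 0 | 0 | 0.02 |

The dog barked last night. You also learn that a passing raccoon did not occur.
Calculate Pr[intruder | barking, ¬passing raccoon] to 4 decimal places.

Pr[intruder | barking, ¬passing raccoon] ≈ 0.5694

Numerator (weight on configurations with intruder): 0.3*0.081 = 0.024300
Denominator P(barking | ¬passing raccoon): 0.02*0.919 + 0.3*0.081 = 0.042680
Posterior = 0.024300 / 0.042680 ≈ 0.5694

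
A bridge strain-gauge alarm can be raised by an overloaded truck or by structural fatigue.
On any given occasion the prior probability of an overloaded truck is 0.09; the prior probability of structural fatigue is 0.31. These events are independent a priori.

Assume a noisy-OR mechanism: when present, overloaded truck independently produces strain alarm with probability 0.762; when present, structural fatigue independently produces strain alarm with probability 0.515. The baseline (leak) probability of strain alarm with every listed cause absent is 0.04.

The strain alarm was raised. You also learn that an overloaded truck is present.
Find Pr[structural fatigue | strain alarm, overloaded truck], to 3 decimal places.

Pr[structural fatigue | strain alarm, overloaded truck] ≈ 0.341

Under noisy-OR, P(strain alarm | causes) = 1 − (1−0.04)·∏(1−qᵢ) over the active causes.
By total probability over both values of structural fatigue:
  P(strain alarm | overloaded truck) = 0.77152×0.69 + 0.889187×0.31
        = 0.532349 + 0.275648 = 0.807997
Keeping only the structural fatigue-present terms gives 0.275648, so
  P(structural fatigue | strain alarm, overloaded truck) = 0.275648 / 0.807997 ≈ 0.341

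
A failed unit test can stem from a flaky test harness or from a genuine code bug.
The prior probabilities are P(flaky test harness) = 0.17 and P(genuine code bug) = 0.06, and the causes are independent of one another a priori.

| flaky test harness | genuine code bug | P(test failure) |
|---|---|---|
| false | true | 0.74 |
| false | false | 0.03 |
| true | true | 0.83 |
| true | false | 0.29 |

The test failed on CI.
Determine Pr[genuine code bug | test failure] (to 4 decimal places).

Pr[genuine code bug | test failure] ≈ 0.3938

P(test failure) = 0.03×0.83×0.94 + 0.74×0.83×0.06 + 0.29×0.17×0.94 + 0.83×0.17×0.06 = 0.023406 + 0.036852 + 0.046342 + 0.008466 = 0.115066
The genuine code bug-present share is 0.036852 + 0.008466 = 0.045318.
Hence the posterior is 0.045318/0.115066 ≈ 0.3938.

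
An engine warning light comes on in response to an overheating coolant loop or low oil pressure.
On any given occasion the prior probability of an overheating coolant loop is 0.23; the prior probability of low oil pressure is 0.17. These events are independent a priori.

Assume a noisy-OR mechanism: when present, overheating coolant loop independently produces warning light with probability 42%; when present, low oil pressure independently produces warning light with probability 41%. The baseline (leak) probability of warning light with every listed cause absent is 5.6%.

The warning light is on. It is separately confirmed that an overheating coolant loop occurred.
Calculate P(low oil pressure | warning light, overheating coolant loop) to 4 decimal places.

Under noisy-OR, P(warning light | causes) = 1 − (1−0.056)·∏(1−qᵢ) over the active causes.
For the numerator, keep only low oil pressure=true terms: 0.676963·0.17 = 0.115084
Denominator P(warning light | overheating coolant loop): 0.45248·0.83 + 0.676963·0.17 = 0.490642
P(low oil pressure | warning light, overheating coolant loop) = 0.115084/0.490642 ≈ 0.2346

P(low oil pressure | warning light, overheating coolant loop) ≈ 0.2346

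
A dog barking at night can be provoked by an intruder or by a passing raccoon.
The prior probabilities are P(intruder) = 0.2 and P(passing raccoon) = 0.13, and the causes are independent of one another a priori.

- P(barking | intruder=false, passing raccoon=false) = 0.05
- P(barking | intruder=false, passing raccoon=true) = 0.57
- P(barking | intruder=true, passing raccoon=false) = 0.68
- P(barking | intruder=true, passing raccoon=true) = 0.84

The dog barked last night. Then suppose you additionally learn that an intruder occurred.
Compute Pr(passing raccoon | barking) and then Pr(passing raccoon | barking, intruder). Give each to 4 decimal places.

Pr(passing raccoon | barking) ≈ 0.3463; Pr(passing raccoon | barking, intruder) ≈ 0.1558

By total probability over the 4 (intruder, passing raccoon) configurations:
  P(barking) = 0.05*0.8*0.87 + 0.57*0.8*0.13 + 0.68*0.2*0.87 + 0.84*0.2*0.13
        = 0.034800 + 0.059280 + 0.118320 + 0.021840 = 0.234240
Keeping only the passing raccoon-present terms gives 0.081120, so
  P(passing raccoon | barking) = 0.081120 / 0.234240 ≈ 0.3463

Now condition on the additional information:
P(barking | intruder) = 0.68·0.87 + 0.84·0.13 = 0.591600 + 0.109200 = 0.700800
Of this, 0.109200 comes from 0.84·0.13 (the passing raccoon=true cases).
So P(passing raccoon | barking, intruder) = 0.109200/0.700800 ≈ 0.1558.
The drop from 0.3463 to 0.1558 is the explaining-away (discounting) effect.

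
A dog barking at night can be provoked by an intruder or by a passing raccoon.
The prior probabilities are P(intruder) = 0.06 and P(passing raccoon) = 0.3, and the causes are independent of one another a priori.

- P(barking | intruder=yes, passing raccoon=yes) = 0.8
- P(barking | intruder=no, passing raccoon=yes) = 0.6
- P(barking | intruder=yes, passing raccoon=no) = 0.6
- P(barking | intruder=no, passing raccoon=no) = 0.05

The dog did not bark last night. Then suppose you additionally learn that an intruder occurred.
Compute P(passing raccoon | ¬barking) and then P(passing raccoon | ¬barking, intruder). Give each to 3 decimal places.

P(¬barking) = 0.95·0.94·0.7 + 0.4·0.94·0.3 + 0.4·0.06·0.7 + 0.2·0.06·0.3 = 0.625100 + 0.112800 + 0.016800 + 0.003600 = 0.758300
The passing raccoon-present share is 0.112800 + 0.003600 = 0.116400.
Hence the posterior is 0.116400/0.758300 ≈ 0.154.

With the extra evidence:
Numerator (weight on configurations with passing raccoon): 0.2·0.3 = 0.060000
Normalizer over all consistent configurations: 0.4·0.7 + 0.2·0.3 = 0.340000
Posterior = 0.060000 / 0.340000 ≈ 0.176

P(passing raccoon | ¬barking) ≈ 0.154; P(passing raccoon | ¬barking, intruder) ≈ 0.176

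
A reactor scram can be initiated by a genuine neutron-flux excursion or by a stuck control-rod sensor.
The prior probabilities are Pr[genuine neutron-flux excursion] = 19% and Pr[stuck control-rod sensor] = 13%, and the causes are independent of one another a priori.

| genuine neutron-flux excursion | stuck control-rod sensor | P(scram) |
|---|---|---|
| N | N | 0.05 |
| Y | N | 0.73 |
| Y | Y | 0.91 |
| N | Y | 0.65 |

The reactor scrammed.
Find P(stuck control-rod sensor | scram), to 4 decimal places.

P(stuck control-rod sensor | scram) ≈ 0.3684

For the numerator, keep only stuck control-rod sensor=true terms: 0.068445 + 0.022477 = 0.090922
The normalizing constant is 0.05*0.81*0.87 + 0.65*0.81*0.13 + 0.73*0.19*0.87 + 0.91*0.19*0.13 = 0.246826
Posterior = 0.090922 / 0.246826 ≈ 0.3684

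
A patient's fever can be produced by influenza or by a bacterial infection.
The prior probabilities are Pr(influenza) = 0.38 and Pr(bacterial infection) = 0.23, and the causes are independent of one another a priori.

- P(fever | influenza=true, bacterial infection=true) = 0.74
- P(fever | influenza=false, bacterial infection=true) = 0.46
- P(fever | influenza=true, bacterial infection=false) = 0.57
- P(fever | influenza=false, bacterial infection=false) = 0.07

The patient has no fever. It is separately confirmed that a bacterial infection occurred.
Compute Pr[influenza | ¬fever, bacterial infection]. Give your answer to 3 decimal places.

Weight on influenza=true, given the evidence: 0.26·0.38 = 0.098800
The normalizing constant is 0.54·0.62 + 0.26·0.38 = 0.433600
Posterior = 0.098800 / 0.433600 ≈ 0.228

Pr[influenza | ¬fever, bacterial infection] ≈ 0.228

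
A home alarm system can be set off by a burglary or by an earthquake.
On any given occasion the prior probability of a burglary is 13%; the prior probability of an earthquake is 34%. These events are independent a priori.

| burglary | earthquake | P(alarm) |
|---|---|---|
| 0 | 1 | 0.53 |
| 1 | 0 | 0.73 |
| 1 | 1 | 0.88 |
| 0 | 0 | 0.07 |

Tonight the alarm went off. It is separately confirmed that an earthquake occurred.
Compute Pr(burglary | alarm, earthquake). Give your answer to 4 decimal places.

Pr(burglary | alarm, earthquake) ≈ 0.1988

Sum P(alarm|·) weighted by the priors over both values of burglary:
  P(alarm | earthquake) = 0.53×0.87 + 0.88×0.13
        = 0.461100 + 0.114400 = 0.575500
Keeping only the burglary-present terms gives 0.114400, so
  P(burglary | alarm, earthquake) = 0.114400 / 0.575500 ≈ 0.1988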